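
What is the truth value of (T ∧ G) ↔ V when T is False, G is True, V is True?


T = False, G = True, V = True
Step 1: T ∧ G = False AND True = False
Step 2: (False) ↔ V: true when both sides have same truth value.
Result: False ↔ True = False

False


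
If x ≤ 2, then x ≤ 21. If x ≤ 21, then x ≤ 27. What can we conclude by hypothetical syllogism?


Hypothetical syllogism: P → Q, Q → R ⊢ P → R
Premise 1: x ≤ 2 → x ≤ 21
Premise 2: x ≤ 21 → x ≤ 27
Chain the implications: the middle term (x ≤ 21) links the two.
Conclusion: If x ≤ 2, then x ≤ 27.

If x ≤ 2, then x ≤ 27.


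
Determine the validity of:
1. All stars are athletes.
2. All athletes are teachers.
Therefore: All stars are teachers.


Premise 1: All stars are athletes.
Premise 2: All athletes are teachers.
Conclusion: All stars are teachers.
Barbara syllogism (AAA-1): All A are B, All B are C → All A are C.
Middle term (athletes) distributed in premise 2.

Valid


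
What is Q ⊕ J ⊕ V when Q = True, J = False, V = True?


Q = True, J = False, V = True
Step 1: Q ⊕ J = True XOR False = True
Step 2: True ⊕ V = True XOR True = False
XOR is true when an odd number of operands are true.

False


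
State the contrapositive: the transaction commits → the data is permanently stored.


Original: If the transaction commits, then the data is permanently stored
Contrapositive: If ¬Q, then ¬P
Negate Q: not (the data is permanently stored)
Negate P: not (the transaction commits)

If not (the data is permanently stored), then not (the transaction commits).


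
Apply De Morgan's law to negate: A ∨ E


De Morgan's law: ¬(P ∨ Q) ≡ ¬P ∧ ¬Q
¬(A ∨ E) = ¬A ∧ ¬E

¬A ∧ ¬E


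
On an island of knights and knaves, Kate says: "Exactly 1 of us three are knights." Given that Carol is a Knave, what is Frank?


Kate claims exactly 1 knights among Kate, Carol, Frank.
Given: Carol is a Knave.

Case 1: Kate is a Knight (tells truth)
  Then exactly 1 of the three are knights.
  Counting Kate, Carol: 1 knight(s) so far. Need 0 more → Frank = Knave.
Case 2: Kate is a Knave (lies)
  Then the count is NOT 1.
  If Frank = Knight, count = 1 = 1 → claim would be true, contradicts lie.
  If Frank = Knave, count = 0 ≠ 1 → lie confirmed ✓

Frank is a Knave.

Knave


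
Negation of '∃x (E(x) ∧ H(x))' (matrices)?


Original: ∃x (E(x) ∧ H(x))
Rule: ¬∀→∃, ¬∃→∀, negate predicate.
Negation: ∀x (¬E(x) ∨ ¬H(x))

∀x (¬E(x) ∨ ¬H(x))


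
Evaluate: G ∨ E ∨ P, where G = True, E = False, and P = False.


G = True, E = False, P = False
Step 1: G ∨ E = True OR False = True
Step 2: True ∨ P = True OR False = True
OR is true when at least one operand is true.

True


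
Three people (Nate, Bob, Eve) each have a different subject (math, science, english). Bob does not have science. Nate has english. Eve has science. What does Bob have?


From clues:
  Eve → science
  Nate → english
By elimination, Bob gets the remaining.

math


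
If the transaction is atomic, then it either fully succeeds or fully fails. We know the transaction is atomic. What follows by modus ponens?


Modus ponens: P → Q, P ⊢ Q
P: the transaction is atomic
Q: it either fully succeeds or fully fails
We have P → Q and P is true.
By modus ponens, Q must be true.

It either fully succeeds or fully fails


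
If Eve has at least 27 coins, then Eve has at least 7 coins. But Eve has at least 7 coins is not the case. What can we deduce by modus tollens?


Modus tollens: P → Q, ¬Q ⊢ ¬P
P: Eve has at least 27 coins
Q: Eve has at least 7 coins
We have P → Q and Q is false.
By modus tollens, P must be false.

It is not the case that Eve has at least 27 coins


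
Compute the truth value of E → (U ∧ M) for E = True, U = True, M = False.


E = True, U = True, M = False
Step 1: U ∧ M = True AND False = False
Step 2: E → (False): false only when E=True and consequent=False.
Result: False

False


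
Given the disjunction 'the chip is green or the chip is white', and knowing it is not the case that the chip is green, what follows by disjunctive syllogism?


Disjunctive syllogism: P ∨ Q, ¬P ⊢ Q
Disjunction: the chip is green ∨ the chip is white
We know it is not the case that the chip is green.
By disjunctive syllogism, the other disjunct must be true.

The chip is white


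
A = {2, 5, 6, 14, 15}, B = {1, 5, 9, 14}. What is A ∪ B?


A = {2, 5, 6, 14, 15}
B = {1, 5, 9, 14}
Operation: union
All elements combined: 1, 2, 5, 6, 9, 14, 15

{1, 2, 5, 6, 9, 14, 15}


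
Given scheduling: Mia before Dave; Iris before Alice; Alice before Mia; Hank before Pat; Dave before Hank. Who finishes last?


Constraints: Mia before Dave; Iris before Alice; Alice before Mia; Hank before Pat; Dave before Hank
The last task can have nothing scheduled after it, so it must never appear on the left of a 'before'.
Tasks appearing before some other task: Mia, Iris, Alice, Hank, Dave.
The only task not in that list is Pat → it is last.

Pat


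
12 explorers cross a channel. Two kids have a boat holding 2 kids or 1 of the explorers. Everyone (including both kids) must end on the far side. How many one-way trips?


Per crossing of one of the explorers: kids→, one←, one of the explorers→, one← = 4 trips
12 × 4 = 48, + 1 final kids→ = 49
Minimum trips = 49

49


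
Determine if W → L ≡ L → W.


Expression 1: W → L
Expression 2: L → W
Truth table (W L | Expr1 Expr2):
  T T |   T     T
  T F |   F     T   ← differ
  F T |   T     F   ← differ
  F F |   T     T
Counterexample: W=T, L=F gives Expr1 = F but Expr2 = T, so the expressions are NOT logically equivalent.

No


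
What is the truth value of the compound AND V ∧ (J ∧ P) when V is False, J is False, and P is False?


V = False, J = False, P = False
Step 1: J ∧ P = False AND False = False
Step 2: V ∧ False = False AND False = False
AND is true only when ALL operands are true.

False


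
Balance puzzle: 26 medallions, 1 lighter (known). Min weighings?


Each weighing has 3 outcomes (left heavy / balance / right heavy), so k weighings distinguish at most 3^k cases; splitting into three near-equal groups achieves this.
Need 3^k ≥ 26: 3^2 = 9 < 26 ≤ 3^3 = 27
k = ⌈log₃(26)⌉ = 3

3


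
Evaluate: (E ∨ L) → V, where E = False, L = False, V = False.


E = False, L = False, V = False
Step 1: E ∨ L = False OR False = False
Step 2: (False) → V: false only when antecedent=True and V=False.
Result: True

True


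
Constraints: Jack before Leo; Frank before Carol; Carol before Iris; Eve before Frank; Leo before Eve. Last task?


Constraints: Jack before Leo; Frank before Carol; Carol before Iris; Eve before Frank; Leo before Eve
The last task can have nothing scheduled after it, so it must never appear on the left of a 'before'.
Tasks appearing before some other task: Jack, Frank, Carol, Eve, Leo.
The only task not in that list is Iris → it is last.

Iris


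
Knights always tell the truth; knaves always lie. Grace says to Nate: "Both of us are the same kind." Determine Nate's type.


Grace says: "Both of us are the same kind."
Case 1: Grace is a Knight (truth-teller)
  Statement is true → they ARE the same → Nate is also a Knight
Case 2: Grace is a Knave (liar)
  Statement is false → they are NOT the same → Nate is a Knight
In both cases, Nate is a Knight.

Knight


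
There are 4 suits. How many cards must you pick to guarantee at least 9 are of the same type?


Pigeonhole: to guarantee k in one of n categories, need (k-1)×n + 1.
k = 9, n = 4
Minimum = (9-1) × 4 + 1 = 8 × 4 + 1

33


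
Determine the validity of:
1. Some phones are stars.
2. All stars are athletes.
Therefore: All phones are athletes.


Premise 1: Some phones are stars.
Premise 2: All stars are athletes.
Conclusion: All phones are athletes.
Fallacy: illicit minor. The minor term (phones) is distributed in the conclusion ('All phones ...') but undistributed in its premise ('Some phones are stars' doesn't cover all phones).
Only 'Some phones are athletes' follows, not 'All'.

Invalid


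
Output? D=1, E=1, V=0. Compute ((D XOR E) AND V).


D XOR E = 1^1 = 0
0 AND 0 = 0

0


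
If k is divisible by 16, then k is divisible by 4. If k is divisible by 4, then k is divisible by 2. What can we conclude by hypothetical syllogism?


Hypothetical syllogism: P → Q, Q → R ⊢ P → R
Premise 1: k is divisible by 16 → k is divisible by 4
Premise 2: k is divisible by 4 → k is divisible by 2
Chain the implications: the middle term (k is divisible by 4) links the two.
Conclusion: If k is divisible by 16, then k is divisible by 2.

If k is divisible by 16, then k is divisible by 2.


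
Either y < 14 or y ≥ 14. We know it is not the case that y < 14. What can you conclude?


Disjunctive syllogism: P ∨ Q, ¬P ⊢ Q
Disjunction: y < 14 ∨ y ≥ 14
We know it is not the case that y < 14.
By disjunctive syllogism, the other disjunct must be true.

y ≥ 14


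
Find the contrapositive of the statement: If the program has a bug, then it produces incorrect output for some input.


Original: If the program has a bug, then it produces incorrect output for some input
Contrapositive: If ¬Q, then ¬P
Negate Q: not (it produces incorrect output for some input)
Negate P: not (the program has a bug)

If not (it produces incorrect output for some input), then not (the program has a bug).


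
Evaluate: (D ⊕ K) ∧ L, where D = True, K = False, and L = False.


D = True, K = False, L = False
Step 1: D ⊕ K = True XOR False = True
Step 2: True ∧ L = True AND False = False
XOR true when exactly one of D,K is true; then AND with L.

False


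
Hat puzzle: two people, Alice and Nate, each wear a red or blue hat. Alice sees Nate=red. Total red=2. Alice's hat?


Total red = 2, Nate = red
Red accounted for: 1
Remaining for Alice: 1
Alice's hat is red.

red


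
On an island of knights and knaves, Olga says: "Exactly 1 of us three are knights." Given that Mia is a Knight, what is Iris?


Olga claims exactly 1 knights among Olga, Mia, Iris.
Given: Mia is a Knight.

Case 1: Olga is a Knight (tells truth)
  Then exactly 1 of the three are knights.
  Counting Olga, Mia: 2 knight(s) so far. Need -1 more → impossible.
Case 2: Olga is a Knave (lies)
  Then the count is NOT 1.
  If Iris = Knave, count = 1 = 1 → claim would be true, contradicts lie.
  If Iris = Knight, count = 2 ≠ 1 → lie confirmed ✓

Iris is a Knight.

Knight


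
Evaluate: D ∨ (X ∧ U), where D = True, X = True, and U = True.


D = True, X = True, U = True
Step 1: X ∧ U = True AND True = True
Step 2: D ∨ True = True OR True = True
AND evaluated first (higher precedence); then OR applied.

True


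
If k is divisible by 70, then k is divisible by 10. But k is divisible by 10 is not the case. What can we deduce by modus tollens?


Modus tollens: P → Q, ¬Q ⊢ ¬P
P: k is divisible by 70
Q: k is divisible by 10
We have P → Q and Q is false.
By modus tollens, P must be false.

It is not the case that k is divisible by 70


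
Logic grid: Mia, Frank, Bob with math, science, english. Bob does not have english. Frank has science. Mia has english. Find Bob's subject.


From clues:
  Mia → english
  Frank → science
By elimination, Bob gets the remaining.

math


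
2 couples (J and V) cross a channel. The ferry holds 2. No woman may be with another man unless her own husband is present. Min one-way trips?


Label couples J and V.
1. WJ+WV → (far: WJ,WV; near: HJ,HV)
2. WJ ←   (far: WV; near: HJ,HV,WJ)
3. HJ+HV → (far: HJ,HV,WV; near: WJ)
4. HJ ←   (far: HV,WV; near: HJ,WJ)  — HJ returns, since WJ is alone on near bank
5. HJ+WJ → (far: all four; near: empty)
Every state respects the constraint.
Minimum trips = 5

5


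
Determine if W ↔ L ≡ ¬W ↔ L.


Expression 1: W ↔ L
Expression 2: ¬W ↔ L
Truth table (W L | Expr1 Expr2):
  T T |   T     F   ← differ
  T F |   F     T   ← differ
  F T |   F     T   ← differ
  F F |   T     F   ← differ
Counterexample: W=T, L=T gives Expr1 = T but Expr2 = F, so the expressions are NOT logically equivalent.

No


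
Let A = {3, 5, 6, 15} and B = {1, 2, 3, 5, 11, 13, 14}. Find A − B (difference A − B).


A = {3, 5, 6, 15}
B = {1, 2, 3, 5, 11, 13, 14}
Operation: difference A − B
In A but not B: 6, 15

{6, 15}


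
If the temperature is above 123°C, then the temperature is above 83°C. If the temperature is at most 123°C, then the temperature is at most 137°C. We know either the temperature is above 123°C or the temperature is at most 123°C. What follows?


Constructive dilemma: (P → Q) ∧ (R → S), P ∨ R ⊢ Q ∨ S
Premise 1: the temperature is above 123°C → the temperature is above 83°C
Premise 2: the temperature is at most 123°C → the temperature is at most 137°C
Premise 3: the temperature is above 123°C ∨ the temperature is at most 123°C
Case 1: Assuming the temperature is above 123°C, then by Premise 1, the temperature is above 83°C.
Case 2: Assuming the temperature is at most 123°C, then by Premise 2, the temperature is at most 137°C.
Since one of the temperature is above 123°C or the temperature is at most 123°C must hold, we get the temperature is above 83°C or the temperature is at most 137°C.

The temperature is above 83°C or the temperature is at most 137°C.


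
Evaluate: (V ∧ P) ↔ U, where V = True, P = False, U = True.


V = True, P = False, U = True
Step 1: V ∧ P = True AND False = False
Step 2: (False) ↔ U: true when both sides have same truth value.
Result: False ↔ True = False

False


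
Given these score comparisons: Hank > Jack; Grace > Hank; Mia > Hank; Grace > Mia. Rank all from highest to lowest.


Constraints: Hank > Jack; Grace > Hank; Mia > Hank; Grace > Mia
Method: at each step, the next-highest is the one remaining person who never appears on the smaller side of a constraint between remaining people.
  Step 1: remaining {Jack, Hank, Grace, Mia}; on the smaller side: {Jack, Hank, Mia} → Grace is next (Grace > Hank; Grace > Mia).
  Step 2: remaining {Jack, Hank, Mia}; on the smaller side: {Jack, Hank} → Mia is next (Mia > Hank).
  Step 3: remaining {Jack, Hank}; on the smaller side: {Jack} → Hank is next (Hank > Jack).
  Step 4: only Jack remains → lowest.
Final ranking (highest to lowest):

Grace > Mia > Hank > Jack


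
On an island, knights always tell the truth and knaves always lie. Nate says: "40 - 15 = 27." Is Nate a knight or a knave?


Statement: "40 - 15 = 27."
Actual: 40 - 15 = 25
Claimed: 27
Statement is FALSE → Nate lies → Knave

Knave


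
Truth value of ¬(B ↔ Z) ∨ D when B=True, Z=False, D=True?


B = True, Z = False, D = True
Expression: ¬(B ↔ Z) ∨ D
Step 1: B ↔ Z = (True iff False) = False
Step 2: ¬(B ↔ Z) = NOT False = True
Step 3: (True) ∨ D = True OR True = True

True


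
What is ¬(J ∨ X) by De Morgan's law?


De Morgan's law: ¬(P ∨ Q) ≡ ¬P ∧ ¬Q
¬(J ∨ X) = ¬J ∧ ¬X

¬J ∧ ¬X


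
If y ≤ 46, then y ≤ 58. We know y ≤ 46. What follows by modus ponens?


Modus ponens: P → Q, P ⊢ Q
P: y ≤ 46
Q: y ≤ 58
We have P → Q and P is true.
By modus ponens, Q must be true.

y ≤ 58


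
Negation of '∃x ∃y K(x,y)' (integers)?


Original: ∃x ∃y K(x,y)
Rule: ¬∀→∃, ¬∃→∀, negate predicate.
Negation: ∀x ∀y ¬K(x,y)

∀x ∀y ¬K(x,y)


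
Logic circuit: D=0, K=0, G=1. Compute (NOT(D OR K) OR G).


D OR K = 0
NOT(0) = 1
1 OR 1 = 1

1


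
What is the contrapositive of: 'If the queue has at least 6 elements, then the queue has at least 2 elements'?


Original: If the queue has at least 6 elements, then the queue has at least 2 elements
Contrapositive: If ¬Q, then ¬P
Negate Q: not (the queue has at least 2 elements)
Negate P: not (the queue has at least 6 elements)

If not (the queue has at least 2 elements), then not (the queue has at least 6 elements).


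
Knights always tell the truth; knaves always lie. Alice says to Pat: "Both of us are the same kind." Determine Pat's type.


Alice says: "Both of us are the same kind."
Case 1: Alice is a Knight (truth-teller)
  Statement is true → they ARE the same → Pat is also a Knight
Case 2: Alice is a Knave (liar)
  Statement is false → they are NOT the same → Pat is a Knight
In both cases, Pat is a Knight.

Knight


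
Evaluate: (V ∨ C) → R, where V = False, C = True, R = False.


V = False, C = True, R = False
Step 1: V ∨ C = False OR True = True
Step 2: (True) → R: false only when antecedent=True and R=False.
Result: False

False


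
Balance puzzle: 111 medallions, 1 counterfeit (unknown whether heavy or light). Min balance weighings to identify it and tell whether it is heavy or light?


Let n = 111. 222 possibilities (n medallions × lighter/heavier); each weighing has 3 outcomes.
Bound for k weighings: say the first weighing puts j medallions on each pan. If it tips, the 2j weighed medallions remain suspects (each with a known direction) and k-1 weighings give 3^(k-1) outcomes; 3^(k-1) is odd, so 2j ≤ 3^(k-1) - 1. If it balances, the n - 2j unweighed medallions remain with direction unknown: 2(n - 2j) ≤ 3^(k-1) - 1 by the same parity argument. Adding, n ≤ (3^(k-1) - 1) + (3^(k-1) - 1)/2 = (3^k - 3)/2, and the classical three-group strategy achieves this (3 medallions in 2 weighings, 12 in 3, 39 in 4, 120 in 5).
So we need the smallest k with (3^k - 3)/2 ≥ 111.
k = 4: (3^4 - 3)/2 = 39 < 111 ✗
k = 5: (3^5 - 3)/2 = 120 ≥ 111 ✓

5


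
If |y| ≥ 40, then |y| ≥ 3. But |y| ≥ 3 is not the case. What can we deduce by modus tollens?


Modus tollens: P → Q, ¬Q ⊢ ¬P
P: |y| ≥ 40
Q: |y| ≥ 3
We have P → Q and Q is false.
By modus tollens, P must be false.

It is not the case that |y| ≥ 40


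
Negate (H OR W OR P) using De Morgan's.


De Morgan's law: ¬(P ∨ Q ∨ R) ≡ ¬P ∧ ¬Q ∧ ¬R
¬(H ∨ W ∨ P) = ¬H ∧ ¬W ∧ ¬P

¬H ∧ ¬W ∧ ¬P


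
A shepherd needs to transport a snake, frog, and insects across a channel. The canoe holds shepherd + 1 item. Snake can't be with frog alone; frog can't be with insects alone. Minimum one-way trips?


1. shepherd+frog → 2. shepherd ← 3. shepherd+snake → 4. shepherd+frog ← 5. shepherd+insects → 6. shepherd ← 7. shepherd+frog →
Minimum trips = 7

7


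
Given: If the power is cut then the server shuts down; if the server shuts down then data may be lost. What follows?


Hypothetical syllogism: P → Q, Q → R ⊢ P → R
Premise 1: the power is cut → the server shuts down
Premise 2: the server shuts down → data may be lost
Chain the implications: the middle term (the server shuts down) links the two.
Conclusion: If the power is cut, then data may be lost.

If the power is cut, then data may be lost.


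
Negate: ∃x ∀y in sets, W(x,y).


Original: ∃x ∀y W(x,y)
Rule: ¬∀→∃, ¬∃→∀, negate predicate.
Negation: ∀x ∃y ¬W(x,y)

∀x ∃y ¬W(x,y)


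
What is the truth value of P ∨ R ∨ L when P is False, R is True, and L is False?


P = False, R = True, L = False
Step 1: P ∨ R = False OR True = True
Step 2: True ∨ L = True OR False = True
OR is true when at least one operand is true.

True


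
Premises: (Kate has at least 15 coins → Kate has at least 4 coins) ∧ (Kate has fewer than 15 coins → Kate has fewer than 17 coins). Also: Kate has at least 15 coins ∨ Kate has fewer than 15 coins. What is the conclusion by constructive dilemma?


Constructive dilemma: (P → Q) ∧ (R → S), P ∨ R ⊢ Q ∨ S
Premise 1: Kate has at least 15 coins → Kate has at least 4 coins
Premise 2: Kate has fewer than 15 coins → Kate has fewer than 17 coins
Premise 3: Kate has at least 15 coins ∨ Kate has fewer than 15 coins
Case 1: Assuming Kate has at least 15 coins, then by Premise 1, Kate has at least 4 coins.
Case 2: Assuming Kate has fewer than 15 coins, then by Premise 2, Kate has fewer than 17 coins.
Since one of Kate has at least 15 coins or Kate has fewer than 15 coins must hold, we get Kate has at least 4 coins or Kate has fewer than 17 coins.

Kate has at least 4 coins or Kate has fewer than 17 coins.


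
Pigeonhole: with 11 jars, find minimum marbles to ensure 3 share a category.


Pigeonhole: to guarantee k in one of n categories, need (k-1)×n + 1.
k = 3, n = 11
Minimum = (3-1) × 11 + 1 = 2 × 11 + 1

23


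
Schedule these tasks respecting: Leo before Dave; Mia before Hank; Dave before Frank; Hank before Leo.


Constraints: Leo before Dave; Mia before Hank; Dave before Frank; Hank before Leo
Method: repeatedly schedule the remaining task that has no remaining task required before it.
  Step 1: remaining {Leo, Mia, Frank, Dave, Hank}; every task except Mia still has a predecessor pending → schedule Mia.
  Step 2: remaining {Leo, Frank, Dave, Hank}; every task except Hank still has a predecessor pending → schedule Hank.
  Step 3: remaining {Leo, Frank, Dave}; every task except Leo still has a predecessor pending → schedule Leo.
  Step 4: remaining {Frank, Dave}; every task except Dave still has a predecessor pending → schedule Dave.
  Step 5: only Frank remains → schedule Frank.
Resulting order:

Mia → Hank → Leo → Dave → Frank


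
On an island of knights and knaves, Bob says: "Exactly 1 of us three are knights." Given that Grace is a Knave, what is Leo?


Bob claims exactly 1 knights among Bob, Grace, Leo.
Given: Grace is a Knave.

Case 1: Bob is a Knight (tells truth)
  Then exactly 1 of the three are knights.
  Counting Bob, Grace: 1 knight(s) so far. Need 0 more → Leo = Knave.
Case 2: Bob is a Knave (lies)
  Then the count is NOT 1.
  If Leo = Knight, count = 1 = 1 → claim would be true, contradicts lie.
  If Leo = Knave, count = 0 ≠ 1 → lie confirmed ✓

Leo is a Knave.

Knave


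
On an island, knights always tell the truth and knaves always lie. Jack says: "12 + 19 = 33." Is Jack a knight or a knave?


Statement: "12 + 19 = 33."
Actual: 12 + 19 = 31
Claimed: 33
Statement is FALSE → Jack lies → Knave

Knave


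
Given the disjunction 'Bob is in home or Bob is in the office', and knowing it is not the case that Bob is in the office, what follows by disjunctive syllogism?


Disjunctive syllogism: P ∨ Q, ¬P ⊢ Q
Disjunction: Bob is in home ∨ Bob is in the office
We know it is not the case that Bob is in the office.
By disjunctive syllogism, the other disjunct must be true.

Bob is in home


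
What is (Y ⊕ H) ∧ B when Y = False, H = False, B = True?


Y = False, H = False, B = True
Step 1: Y ⊕ H = False XOR False = False
Step 2: False ∧ B = False AND True = False
XOR true when exactly one of Y,H is true; then AND with B.

False


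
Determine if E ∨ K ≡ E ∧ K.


Expression 1: E ∨ K
Expression 2: E ∧ K
Truth table (E K | Expr1 Expr2):
  T T |   T     T
  T F |   T     F   ← differ
  F T |   T     F   ← differ
  F F |   F     F
Counterexample: E=T, K=F gives Expr1 = T but Expr2 = F, so the expressions are NOT logically equivalent.

No


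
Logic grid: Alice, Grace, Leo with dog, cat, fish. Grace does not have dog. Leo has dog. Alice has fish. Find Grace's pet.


From clues:
  Leo → dog
  Alice → fish
By elimination, Grace gets the remaining.

cat


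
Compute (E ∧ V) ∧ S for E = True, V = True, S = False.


E = True, V = True, S = False
Step 1: E ∧ V = True AND True = True
Step 2: True ∧ S = True AND False = False
AND is true only when ALL operands are true.

False


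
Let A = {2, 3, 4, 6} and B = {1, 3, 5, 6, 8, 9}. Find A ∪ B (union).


A = {2, 3, 4, 6}
B = {1, 3, 5, 6, 8, 9}
Operation: union
All elements combined: 1, 2, 3, 4, 5, 6, 8, 9

{1, 2, 3, 4, 5, 6, 8, 9}


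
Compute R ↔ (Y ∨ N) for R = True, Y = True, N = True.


R = True, Y = True, N = True
Step 1: Y ∨ N = True OR True = True
Step 2: R ↔ (True): true when both sides have same truth value.
Result: True ↔ True = True

True


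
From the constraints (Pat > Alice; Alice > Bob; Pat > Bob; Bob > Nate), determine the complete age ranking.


Constraints: Pat > Alice; Alice > Bob; Pat > Bob; Bob > Nate
Method: at each step, the next-highest is the one remaining person who never appears on the smaller side of a constraint between remaining people.
  Step 1: remaining {Nate, Pat, Bob, Alice}; on the smaller side: {Nate, Bob, Alice} → Pat is next (Pat > Alice; Pat > Bob).
  Step 2: remaining {Nate, Bob, Alice}; on the smaller side: {Nate, Bob} → Alice is next (Alice > Bob).
  Step 3: remaining {Nate, Bob}; on the smaller side: {Nate} → Bob is next (Bob > Nate).
  Step 4: only Nate remains → lowest.
Final ranking (highest to lowest):

Pat > Alice > Bob > Nate


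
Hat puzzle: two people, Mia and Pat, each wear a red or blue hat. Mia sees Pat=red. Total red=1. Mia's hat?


Total red = 1, Pat = red
Red accounted for: 1
Remaining for Mia: 0
Mia's hat is blue.

blue


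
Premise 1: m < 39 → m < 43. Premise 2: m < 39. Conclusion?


Modus ponens: P → Q, P ⊢ Q
P: m < 39
Q: m < 43
We have P → Q and P is true.
By modus ponens, Q must be true.

m < 43


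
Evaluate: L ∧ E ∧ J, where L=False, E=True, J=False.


L = False, E = True, J = False
Expression: L ∧ E ∧ J
Step 1: L ∧ E = False AND True = False
Step 2: (False) ∧ J = False AND False = False

False


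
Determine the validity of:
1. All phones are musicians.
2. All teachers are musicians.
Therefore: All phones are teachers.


Premise 1: All phones are musicians.
Premise 2: All teachers are musicians.
Conclusion: All phones are teachers.
Fallacy: undistributed middle. musicians is predicate in both.
Counterexample: phones and teachers could be disjoint subsets of musicians.

Invalid


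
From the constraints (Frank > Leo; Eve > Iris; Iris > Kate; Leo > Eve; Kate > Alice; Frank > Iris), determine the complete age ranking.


Constraints: Frank > Leo; Eve > Iris; Iris > Kate; Leo > Eve; Kate > Alice; Frank > Iris
Method: at each step, the next-highest is the one remaining person who never appears on the smaller side of a constraint between remaining people.
  Step 1: remaining {Kate, Alice, Eve, Leo, Iris, Frank}; on the smaller side: {Kate, Alice, Eve, Leo, Iris} → Frank is next (Frank > Leo; Frank > Iris).
  Step 2: remaining {Kate, Alice, Eve, Leo, Iris}; on the smaller side: {Kate, Alice, Eve, Iris} → Leo is next (Leo > Eve).
  Step 3: remaining {Kate, Alice, Eve, Iris}; on the smaller side: {Kate, Alice, Iris} → Eve is next (Eve > Iris).
  Step 4: remaining {Kate, Alice, Iris}; on the smaller side: {Kate, Alice} → Iris is next (Iris > Kate).
  Step 5: remaining {Kate, Alice}; on the smaller side: {Alice} → Kate is next (Kate > Alice).
  Step 6: only Alice remains → lowest.
Final ranking (highest to lowest):

Frank > Leo > Eve > Iris > Kate > Alice


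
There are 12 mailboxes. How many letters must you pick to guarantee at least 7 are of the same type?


Pigeonhole: to guarantee k in one of n categories, need (k-1)×n + 1.
k = 7, n = 12
Minimum = (7-1) × 12 + 1 = 6 × 12 + 1

73


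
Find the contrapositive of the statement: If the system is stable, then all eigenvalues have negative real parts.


Original: If the system is stable, then all eigenvalues have negative real parts
Contrapositive: If ¬Q, then ¬P
Negate Q: not (all eigenvalues have negative real parts)
Negate P: not (the system is stable)

If not (all eigenvalues have negative real parts), then not (the system is stable).


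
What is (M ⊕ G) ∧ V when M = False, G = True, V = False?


M = False, G = True, V = False
Step 1: M ⊕ G = False XOR True = True
Step 2: True ∧ V = True AND False = False
XOR true when exactly one of M,G is true; then AND with V.

False


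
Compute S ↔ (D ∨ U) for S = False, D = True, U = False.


S = False, D = True, U = False
Step 1: D ∨ U = True OR False = True
Step 2: S ↔ (True): true when both sides have same truth value.
Result: False ↔ True = False

False


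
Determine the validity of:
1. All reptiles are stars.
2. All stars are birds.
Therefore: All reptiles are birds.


Premise 1: All reptiles are stars.
Premise 2: All stars are birds.
Conclusion: All reptiles are birds.
Barbara syllogism (AAA-1): All A are B, All B are C → All A are C.
Middle term (stars) distributed in premise 2.

Valid


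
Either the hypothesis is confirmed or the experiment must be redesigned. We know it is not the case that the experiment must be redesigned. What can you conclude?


Disjunctive syllogism: P ∨ Q, ¬P ⊢ Q
Disjunction: the hypothesis is confirmed ∨ the experiment must be redesigned
We know it is not the case that the experiment must be redesigned.
By disjunctive syllogism, the other disjunct must be true.

The hypothesis is confirmed


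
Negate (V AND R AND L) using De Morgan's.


De Morgan's law: ¬(P ∧ Q ∧ R) ≡ ¬P ∨ ¬Q ∨ ¬R
¬(V ∧ R ∧ L) = ¬V ∨ ¬R ∨ ¬L

¬V ∨ ¬R ∨ ¬L


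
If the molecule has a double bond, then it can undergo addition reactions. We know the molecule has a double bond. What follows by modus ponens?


Modus ponens: P → Q, P ⊢ Q
P: the molecule has a double bond
Q: it can undergo addition reactions
We have P → Q and P is true.
By modus ponens, Q must be true.

It can undergo addition reactions


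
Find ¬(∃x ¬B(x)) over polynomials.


Original: ∃x ¬B(x)
Rule: ¬∀→∃, ¬∃→∀, negate predicate.
Negation: ∀x B(x)

∀x B(x)


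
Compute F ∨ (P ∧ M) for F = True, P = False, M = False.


F = True, P = False, M = False
Step 1: P ∧ M = False AND False = False
Step 2: F ∨ False = True OR False = True
AND evaluated first (higher precedence); then OR applied.

True


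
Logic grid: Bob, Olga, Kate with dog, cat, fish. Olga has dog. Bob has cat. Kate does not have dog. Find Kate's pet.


From clues:
  Bob → cat
  Olga → dog
By elimination, Kate gets the remaining.

fish


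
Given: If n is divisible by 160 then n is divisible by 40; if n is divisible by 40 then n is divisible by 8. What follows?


Hypothetical syllogism: P → Q, Q → R ⊢ P → R
Premise 1: n is divisible by 160 → n is divisible by 40
Premise 2: n is divisible by 40 → n is divisible by 8
Chain the implications: the middle term (n is divisible by 40) links the two.
Conclusion: If n is divisible by 160, then n is divisible by 8.

If n is divisible by 160, then n is divisible by 8.


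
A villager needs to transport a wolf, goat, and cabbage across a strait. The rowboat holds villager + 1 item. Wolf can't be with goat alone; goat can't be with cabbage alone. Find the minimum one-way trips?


1. villager+goat → 2. villager ← 3. villager+wolf → 4. villager+goat ← 5. villager+cabbage → 6. villager ← 7. villager+goat →
Minimum trips = 7

7


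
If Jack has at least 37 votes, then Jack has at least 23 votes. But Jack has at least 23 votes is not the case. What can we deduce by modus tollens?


Modus tollens: P → Q, ¬Q ⊢ ¬P
P: Jack has at least 37 votes
Q: Jack has at least 23 votes
We have P → Q and Q is false.
By modus tollens, P must be false.

It is not the case that Jack has at least 37 votes


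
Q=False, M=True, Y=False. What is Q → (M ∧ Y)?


Q = False, M = True, Y = False
Expression: Q → (M ∧ Y)
Step 1: M ∧ Y = True AND False = False
Step 2: Q → (False) = False → False = True

True


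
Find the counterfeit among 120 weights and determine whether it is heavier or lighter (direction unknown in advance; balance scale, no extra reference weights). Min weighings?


Let n = 120. 240 possibilities (n weights × lighter/heavier); each weighing has 3 outcomes.
Bound for k weighings: say the first weighing puts j weights on each pan. If it tips, the 2j weighed weights remain suspects (each with a known direction) and k-1 weighings give 3^(k-1) outcomes; 3^(k-1) is odd, so 2j ≤ 3^(k-1) - 1. If it balances, the n - 2j unweighed weights remain with direction unknown: 2(n - 2j) ≤ 3^(k-1) - 1 by the same parity argument. Adding, n ≤ (3^(k-1) - 1) + (3^(k-1) - 1)/2 = (3^k - 3)/2, and the classical three-group strategy achieves this (3 weights in 2 weighings, 12 in 3, 39 in 4, 120 in 5).
So we need the smallest k with (3^k - 3)/2 ≥ 120.
k = 4: (3^4 - 3)/2 = 39 < 120 ✗
k = 5: (3^5 - 3)/2 = 120 ≥ 120 ✓

5


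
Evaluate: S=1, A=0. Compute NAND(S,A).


S AND A = 0
NOT(0) = 1

1


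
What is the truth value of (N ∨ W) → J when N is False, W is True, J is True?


N = False, W = True, J = True
Step 1: N ∨ W = False OR True = True
Step 2: (True) → J: false only when antecedent=True and J=False.
Result: True

True


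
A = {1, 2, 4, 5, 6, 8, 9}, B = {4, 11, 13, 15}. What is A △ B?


A = {1, 2, 4, 5, 6, 8, 9}
B = {4, 11, 13, 15}
Operation: symmetric difference
In A only: [1, 2, 5, 6, 8, 9], in B only: [11, 13, 15]

{1, 2, 5, 6, 8, 9, 11, 13, 15}


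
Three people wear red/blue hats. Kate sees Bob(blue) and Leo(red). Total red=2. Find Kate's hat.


Total red = 2, seen red = 1
Own red = 2 - 1 = 1
Kate's hat is red.

red


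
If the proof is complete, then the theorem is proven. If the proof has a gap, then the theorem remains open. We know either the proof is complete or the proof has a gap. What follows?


Constructive dilemma: (P → Q) ∧ (R → S), P ∨ R ⊢ Q ∨ S
Premise 1: the proof is complete → the theorem is proven
Premise 2: the proof has a gap → the theorem remains open
Premise 3: the proof is complete ∨ the proof has a gap
Case 1: Assuming the proof is complete, then by Premise 1, the theorem is proven.
Case 2: Assuming the proof has a gap, then by Premise 2, the theorem remains open.
Since one of the proof is complete or the proof has a gap must hold, we get the theorem is proven or the theorem remains open.

The theorem is proven or the theorem remains open.


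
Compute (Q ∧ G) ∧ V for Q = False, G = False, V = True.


Q = False, G = False, V = True
Step 1: Q ∧ G = False AND False = False
Step 2: False ∧ V = False AND True = False
AND is true only when ALL operands are true.

False


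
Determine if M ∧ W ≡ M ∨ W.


Expression 1: M ∧ W
Expression 2: M ∨ W
Truth table (M W | Expr1 Expr2):
  T T |   T     T
  T F |   F     T   ← differ
  F T |   F     T   ← differ
  F F |   F     F
Counterexample: M=T, W=F gives Expr1 = F but Expr2 = T, so the expressions are NOT logically equivalent.

No


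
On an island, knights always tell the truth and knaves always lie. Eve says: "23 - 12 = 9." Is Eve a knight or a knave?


Statement: "23 - 12 = 9."
Actual: 23 - 12 = 11
Claimed: 9
Statement is FALSE → Eve lies → Knave

Knave


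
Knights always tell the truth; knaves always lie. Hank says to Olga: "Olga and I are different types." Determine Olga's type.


Hank says: "Olga and I are different types."
Case 1: Hank is a Knight (truth-teller)
  Statement is true → they ARE different → Olga is a Knave
Case 2: Hank is a Knave (liar)
  Statement is false → they are NOT different → Olga is a Knave
In both cases, Olga is a Knave.

Knave


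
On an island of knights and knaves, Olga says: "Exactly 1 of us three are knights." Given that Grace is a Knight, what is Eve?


Olga claims exactly 1 knights among Olga, Grace, Eve.
Given: Grace is a Knight.

Case 1: Olga is a Knight (tells truth)
  Then exactly 1 of the three are knights.
  Counting Olga, Grace: 2 knight(s) so far. Need -1 more → impossible.
Case 2: Olga is a Knave (lies)
  Then the count is NOT 1.
  If Eve = Knave, count = 1 = 1 → claim would be true, contradicts lie.
  If Eve = Knight, count = 2 ≠ 1 → lie confirmed ✓

Eve is a Knight.

Knight


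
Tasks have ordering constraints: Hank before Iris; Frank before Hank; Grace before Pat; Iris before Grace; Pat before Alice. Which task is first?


Constraints: Hank before Iris; Frank before Hank; Grace before Pat; Iris before Grace; Pat before Alice
The first task can have nothing scheduled before it, so it must never appear on the right of a 'before'.
Tasks appearing after some 'before': Iris, Hank, Pat, Grace, Alice.
The only task not in that list is Frank → it is first.

Frank


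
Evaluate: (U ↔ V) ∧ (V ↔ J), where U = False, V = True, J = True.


U = False, V = True, J = True
Step 1: U ↔ V is true when U and V have the same value. Result: False
Step 2: V ↔ J is true when V and J have the same value. Result: True
Step 3: False ∧ True = False

False


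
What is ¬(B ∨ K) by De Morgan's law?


De Morgan's law: ¬(P ∨ Q) ≡ ¬P ∧ ¬Q
¬(B ∨ K) = ¬B ∧ ¬K

¬B ∧ ¬K


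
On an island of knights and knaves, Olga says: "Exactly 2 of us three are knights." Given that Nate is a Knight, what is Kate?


Olga claims exactly 2 knights among Olga, Nate, Kate.
Given: Nate is a Knight.

Case 1: Olga is a Knight (tells truth)
  Then exactly 2 of the three are knights.
  Counting Olga, Nate: 2 knight(s) so far. Need 0 more → Kate = Knave.
Case 2: Olga is a Knave (lies)
  Then the count is NOT 2.
  If Kate = Knight, count = 2 = 2 → claim would be true, contradicts lie.
  If Kate = Knave, count = 1 ≠ 2 → lie confirmed ✓

Kate is a Knave.

Knave


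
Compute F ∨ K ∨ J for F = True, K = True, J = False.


F = True, K = True, J = False
Step 1: F ∨ K = True OR True = True
Step 2: True ∨ J = True OR False = True
OR is true when at least one operand is true.

True


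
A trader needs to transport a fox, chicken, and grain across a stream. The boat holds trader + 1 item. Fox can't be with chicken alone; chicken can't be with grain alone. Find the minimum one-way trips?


1. trader+chicken → 2. trader ← 3. trader+fox → 4. trader+chicken ← 5. trader+grain → 6. trader ← 7. trader+chicken →
Minimum trips = 7

7


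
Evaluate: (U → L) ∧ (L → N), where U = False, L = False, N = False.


U = False, L = False, N = False
Step 1: U → L is false only when U=True and L=False. Result: True
Step 2: L → N is false only when L=True and N=False. Result: True
Step 3: True ∧ True = True

True


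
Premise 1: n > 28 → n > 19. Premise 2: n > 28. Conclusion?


Modus ponens: P → Q, P ⊢ Q
P: n > 28
Q: n > 19
We have P → Q and P is true.
By modus ponens, Q must be true.

n > 19


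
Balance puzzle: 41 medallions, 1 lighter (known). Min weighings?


Each weighing has 3 outcomes (left heavy / balance / right heavy), so k weighings distinguish at most 3^k cases; splitting into three near-equal groups achieves this.
Need 3^k ≥ 41: 3^3 = 27 < 41 ≤ 3^4 = 81
k = ⌈log₃(41)⌉ = 4

4


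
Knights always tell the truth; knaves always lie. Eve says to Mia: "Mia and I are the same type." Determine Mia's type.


Eve says: "Mia and I are the same type."
Case 1: Eve is a Knight (truth-teller)
  Statement is true → they ARE the same → Mia is also a Knight
Case 2: Eve is a Knave (liar)
  Statement is false → they are NOT the same → Mia is a Knight
In both cases, Mia is a Knight.

Knight


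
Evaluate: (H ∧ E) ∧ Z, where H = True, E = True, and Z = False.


H = True, E = True, Z = False
Step 1: H ∧ E = True AND True = True
Step 2: True ∧ Z = True AND False = False
AND is true only when ALL operands are true.

False


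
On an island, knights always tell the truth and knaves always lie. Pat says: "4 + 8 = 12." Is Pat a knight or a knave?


Statement: "4 + 8 = 12."
Actual: 4 + 8 = 12
Claimed: 12
Statement is TRUE → Pat tells the truth → Knight

Knight


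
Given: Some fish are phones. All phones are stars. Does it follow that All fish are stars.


Premise 1: Some fish are phones.
Premise 2: All phones are stars.
Conclusion: All fish are stars.
Fallacy: illicit minor. The minor term (fish) is distributed in the conclusion ('All fish ...') but undistributed in its premise ('Some fish are phones' doesn't cover all fish).
Only 'Some fish are stars' follows, not 'All'.

Invalid
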